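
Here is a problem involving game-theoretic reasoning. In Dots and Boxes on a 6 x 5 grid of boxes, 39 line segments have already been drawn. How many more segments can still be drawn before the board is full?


Grid: 6 x 5 boxes, i.e. 7 rows and 6 columns of dots.
Horizontal edges: (rows + 1) * cols = 7 * 5 = 35
Vertical edges: rows * (cols + 1) = 6 * 6 = 36
Total edges: 35 + 36 = 71
Edges drawn: 39
Remaining: 71 - 39 = 32

32


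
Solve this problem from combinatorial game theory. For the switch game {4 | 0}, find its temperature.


The game is {4 | 0}, a switch {a | b} with numbers a > b.
Cooling {a | b} by t gives {a - t | b + t}, which stops being hot when a - t = b + t, i.e. at t = (a - b)/2. So the temperature of a switch is (a - b)/2.
Temperature = (Left option - Right option) / 2
= (4 - (0)) / 2
= 4 / 2
= 2

2


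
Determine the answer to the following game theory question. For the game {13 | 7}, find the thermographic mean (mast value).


Game = {13 | 7}, a switch {a | b} with numbers a > b.
Its thermograph has left wall a - t and right wall b + t, which meet at t = (a - b)/2, where both equal (a + b)/2. So the mast (mean value) is at (a + b)/2.
Mean = (13 + (7))/2 = 20/2 = 10

10


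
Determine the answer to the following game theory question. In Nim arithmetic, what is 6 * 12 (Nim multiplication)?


Nim multiplication is bilinear over XOR: (u XOR v) * w = (u*w) XOR (v*w).
So we split each operand into its bit components and XOR the pairwise Nim products.
6 = 2 + 4 (as XOR of powers of 2).
12 = 4 + 8 (as XOR of powers of 2).
Using the standard Nim-product table on single bits:
  2*2 = 3,   2*4 = 8,   2*8 = 12,
  4*4 = 6,   4*8 = 11,  8*8 = 13,
and  1*x = x (identity), k*l = l*k (commutative).
Pairwise Nim products:
  2 * 4 = 8
  2 * 8 = 12
  4 * 4 = 6
  4 * 8 = 11
XOR them: 8 XOR 12 XOR 6 XOR 11 = 9.
Result: 6 * 12 = 9 (in Nim).

9


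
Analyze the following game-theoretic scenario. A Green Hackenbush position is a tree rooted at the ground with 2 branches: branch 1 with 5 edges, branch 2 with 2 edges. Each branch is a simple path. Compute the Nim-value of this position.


The tree has 2 branches from the ground vertex.
In Green Hackenbush, the Nim-value of a simple path of length k is k.
Branch 1: length 5, Nim-value = 5
Branch 2: length 2, Nim-value = 2
Total Nim-value = XOR of all branch values:
0 XOR 5 = 5
5 XOR 2 = 7
Nim-value of the tree = 7

7


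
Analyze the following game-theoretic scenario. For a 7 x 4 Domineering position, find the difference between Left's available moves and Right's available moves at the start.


Board is 7 x 4 (rows x cols).
Left (vertical) placements: (rows-1) * cols = 6 * 4 = 24
Right (horizontal) placements: rows * (cols-1) = 7 * 3 = 21
Advantage = Left - Right = 24 - 21 = 3

3


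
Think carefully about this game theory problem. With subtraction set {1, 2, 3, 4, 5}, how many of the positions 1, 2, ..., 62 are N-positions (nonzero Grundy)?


Subtraction set S = {1, 2, 3, 4, 5}, so G(n) = n mod 6.
G(n) = 0 when n is a multiple of 6.
Multiples of 6 in [1, 62]: 10
N-positions (nonzero Grundy) = 62 - 10 = 52

52


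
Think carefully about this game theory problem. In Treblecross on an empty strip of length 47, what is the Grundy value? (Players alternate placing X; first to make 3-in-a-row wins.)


Treblecross: place X on empty cells; 3-in-a-row wins.
Playing within two cells of an existing X lets the opponent win at once, so sensible play treats the cells i-2..i+2 around each X as dead. The player left with no safe cell loses, so this is a normal-play take-away game on strips of safe cells.
Placing X at cell i (0-indexed) of a strip of k safe cells leaves independent strips of sizes max(0, i-2) and max(0, k-i-3). Hence G(k) = mex{ G(max(0,i-2)) XOR G(max(0,k-i-3)) : 0 <= i < k }, with G(0) = 0.
G(1): splits (0,0):0^0=0 -> mex({0}) = 1
G(2): splits (0,0):0^0=0 -> mex({0}) = 1
G(3): splits (0,0):0^0=0 -> mex({0}) = 1
G(4): splits (0,1):0^1=1 (0,0):0^0=0 -> mex({0, 1}) = 2
G(5): splits (0,2):0^1=1 (0,1):0^1=1 (0,0):0^0=0 -> mex({0, 1}) = 2
G(6) = mex({1}) = 0
G(7) = mex({0, 1, 2}) = 3
G(8) = mex({0, 1, 2}) = 3
G(9) = mex({0, 2}) = 1
G(10) = mex({0, 2, 3}) = 1
G(11) = mex({0, 3}) = 1
G(12) = mex({1, 3}) = 0
G(13) = mex({0, 1, 2, 3}) = 4
G(14) = mex({0, 1, 2}) = 3
G(15) = mex({0, 1, 2}) = 3
G(16) = mex({0, 1, 2, 4}) = 3
G(17) = mex({0, 1, 3, 4}) = 2
G(18) = mex({0, 1, 3, 4}) = 2
G(19) = mex({0, 1, 3, 5}) = 2
G(20) = mex({0, 1, 2, 3, 5}) = 4
G(21) = mex({0, 1, 2, 3, 5}) = 4
G(22) = mex({1, 2, 6}) = 0
G(23) = mex({0, 1, 2, 3, 4, 6}) = 5
G(24) = mex({0, 1, 2, 3, 4}) = 5
G(25) = mex({0, 1, 3, 4, 7}) = 2
G(26) = mex({0, 1, 3, 4, 5, 7}) = 2
G(27) = mex({0, 1, 3, 5}) = 2
G(28) = mex({0, 1, 2, 5}) = 3
G(29) = mex({0, 1, 2, 4, 5, 6}) = 3
G(30) = mex({1, 2, 4, 6}) = 0
G(31) = mex({0, 1, 2, 3, 4, 6}) = 5
G(32) = mex({1, 2, 3, 4, 7}) = 0
G(33) = mex({0, 3, 7}) = 1
G(34) = mex({0, 2, 3, 5, 7}) = 1
G(35) = mex({0, 2, 3, 5, 6}) = 1
G(36) = mex({0, 1, 2, 5, 6}) = 3
G(37) = mex({0, 1, 2, 4, 5, 6}) = 3
G(38) = mex({0, 1, 2, 4}) = 3
G(39) = mex({0, 1, 2, 3, 4, 7}) = 5
G(40) = mex({0, 1, 2, 3, 4, 5, 7}) = 6
G(41) = mex({0, 1, 2, 3, 5, 7}) = 4
G(42) = mex({0, 1, 2, 3, 5, 6, 7}) = 4
G(43) = mex({0, 2, 3, 5, 6}) = 1
G(44) = mex({1, 2, 3, 4, 5, 6}) = 0
G(45) = mex({0, 1, 2, 3, 4, 6, 7}) = 5
G(46) = mex({0, 1, 2, 3, 4, 7}) = 5
G(47) = mex({0, 1, 2, 3, 4, 5, 7}) = 6
Therefore G(47) = 6.

6


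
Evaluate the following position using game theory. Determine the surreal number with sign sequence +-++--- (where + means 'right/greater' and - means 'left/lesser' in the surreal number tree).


Sign expansion: +-++---
Rule: track bounds (lo, hi), initially (-inf, +inf). On '+', the current value becomes lo and we move to the simplest number in (value, hi): value + 1 if hi = +inf, otherwise the midpoint (value + hi)/2. On '-', the current value becomes hi and we move to value - 1 if lo = -inf, otherwise the midpoint (lo + value)/2.
Start at 0.
Step 1: sign = +, move right. Bounds: (0, +inf). Value = 1
Step 2: sign = -, move left. Bounds: (0, 1). Value = 1/2
Step 3: sign = +, move right. Bounds: (1/2, 1). Value = 3/4
Step 4: sign = +, move right. Bounds: (3/4, 1). Value = 7/8
Step 5: sign = -, move left. Bounds: (3/4, 7/8). Value = 13/16
Step 6: sign = -, move left. Bounds: (3/4, 13/16). Value = 25/32
Step 7: sign = -, move left. Bounds: (3/4, 25/32). Value = 49/64
The surreal number with sign expansion +-++--- is 49/64.

49/64


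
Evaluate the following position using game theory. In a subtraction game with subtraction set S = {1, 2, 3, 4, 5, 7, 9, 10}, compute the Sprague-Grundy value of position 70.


The subtraction set is S = {1, 2, 3, 4, 5, 7, 9, 10}.
G(k) = mex{ G(k - s) : s in S, s <= k }. We compute iteratively: G(0) = 0.
G(1) = mex({0}) = 1
G(2) = mex({0, 1}) = 2
G(3) = mex({0, 1, 2}) = 3
G(4) = mex({0, 1, 2, 3}) = 4
G(5) = mex({0, 1, 2, 3, 4}) = 5
G(6) = mex({1, 2, 3, 4, 5}) = 0
G(7) = mex({0, 2, 3, 4, 5}) = 1
G(8) = mex({0, 1, 3, 4, 5}) = 2
G(9) = mex({0, 1, 2, 4, 5}) = 3
G(10) = mex({0, 1, 2, 3, 5}) = 4
G(11) = mex({0, 1, 2, 3, 4}) = 5
G(12) = mex({1, 2, 3, 4, 5}) = 0
G(13) = mex({0, 2, 3, 4, 5}) = 1
G(14) = mex({0, 1, 3, 4, 5}) = 2
G(15) = mex({0, 1, 2, 4, 5}) = 3
Observe that G(6)..G(15) = 0, 1, 2, 3, 4, 5, 0, 1, 2, 3 repeats G(0)..G(9) = 0, 1, 2, 3, 4, 5, 0, 1, 2, 3.
For k >= max(S) = 10, G(k) is determined by the previous 10 values G(k-10)..G(k-1); a window of 10 consecutive values has recurred shifted by 6, so by induction G(k + 6) = G(k) for all k >= 0: the sequence is periodic from the start with period 6.
One period: G(0..5) = 0, 1, 2, 3, 4, 5.
70 mod 6 = 4, so G(70) = G(4) = 4.

4


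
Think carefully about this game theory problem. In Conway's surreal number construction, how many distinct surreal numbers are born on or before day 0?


Day 0: {|} = 0 is born. Count = 1.
Day n: the number of surreal numbers born by day n is 2^(n+1) - 1.
By day 0: 2^1 - 1 = 1
By day 0: 1 surreal numbers.

1


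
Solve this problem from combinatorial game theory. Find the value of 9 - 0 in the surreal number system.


x = 9, y = 0
x - y = 9 - 0 = 9

9


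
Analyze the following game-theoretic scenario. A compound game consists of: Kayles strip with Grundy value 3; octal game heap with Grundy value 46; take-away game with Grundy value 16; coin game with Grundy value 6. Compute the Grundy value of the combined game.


By the Sprague-Grundy theorem, the Grundy value of a sum of games is the XOR of individual Grundy values.
Kayles strip: Grundy value = 3. Running XOR: 0 XOR 3 = 3
octal game heap: Grundy value = 46. Running XOR: 3 XOR 46 = 45
take-away game: Grundy value = 16. Running XOR: 45 XOR 16 = 61
coin game: Grundy value = 6. Running XOR: 61 XOR 6 = 59
The combined Grundy value is 59.

59


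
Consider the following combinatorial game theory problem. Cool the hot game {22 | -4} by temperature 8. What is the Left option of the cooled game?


Original game: {22 | -4} (a switch {a | b} with a > b).
Cooling by t (for t below the temperature (a - b)/2 = 13) taxes each move by t: {a | b} cooled by t is {a - t | b + t}.
Cooling amount: t = 8
Cooled Left option: 22 - 8 = 14
Cooled Right option: -4 + 8 = 4
Cooled game: {14 | 4}
Left option = 14

14


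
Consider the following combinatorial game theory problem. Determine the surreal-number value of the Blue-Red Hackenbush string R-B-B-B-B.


Edges (from ground): R-B-B-B-B
By Berlekamp's sign-expansion rule, a Blue-Red Hackenbush stalk has the value of the surreal number whose sign sequence is the edge sequence with B -> + and R -> -.
Sign sequence: -++++
Trace the sign expansion in the surreal number tree, starting from 0:
Edge 1: R (sign -) -> bounds (-inf, 0), value = -1
Edge 2: B (sign +) -> bounds (-1, 0), value = -1/2
Edge 3: B (sign +) -> bounds (-1/2, 0), value = -1/4
Edge 4: B (sign +) -> bounds (-1/4, 0), value = -1/8
Edge 5: B (sign +) -> bounds (-1/8, 0), value = -1/16
Game value = -1/16

-1/16


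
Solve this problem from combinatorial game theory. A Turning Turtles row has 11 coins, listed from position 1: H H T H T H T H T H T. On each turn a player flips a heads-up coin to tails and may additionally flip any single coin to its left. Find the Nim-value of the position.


Coins: H H T H T H T H T H T
Key fact: a single head at position k behaves exactly like a Nim heap of size k (turning it to T and optionally flipping a coin at j < k corresponds to moving the heap from k to j, or to 0), and heads combine as a disjunctive sum (two heads at the same place would cancel, matching j XOR j = 0). So the Nim-value is the XOR of the 1-indexed positions of the heads.
Face-up positions (1-indexed): [1, 2, 4, 6, 8, 10]
XOR 0 with 1: 0 XOR 1 = 1
XOR 1 with 2: 1 XOR 2 = 3
XOR 3 with 4: 3 XOR 4 = 7
XOR 7 with 6: 7 XOR 6 = 1
XOR 1 with 8: 1 XOR 8 = 9
XOR 9 with 10: 9 XOR 10 = 3
Nim-value = 3

3


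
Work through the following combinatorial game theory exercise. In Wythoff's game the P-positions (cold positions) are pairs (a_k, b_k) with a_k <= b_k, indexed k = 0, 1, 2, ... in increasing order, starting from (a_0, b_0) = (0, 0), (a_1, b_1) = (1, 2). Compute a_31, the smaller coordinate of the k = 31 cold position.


By Wythoff's theorem, a_k = floor(k * phi) and b_k = floor(k * phi^2) = a_k + k, where phi = (1 + sqrt(5))/2 is the golden ratio.
phi = (1 + sqrt(5))/2 = 1.618034
k = 31
k * phi = 31 * 1.618034 = 50.159054
a_31 = floor(k * phi) = 50

50


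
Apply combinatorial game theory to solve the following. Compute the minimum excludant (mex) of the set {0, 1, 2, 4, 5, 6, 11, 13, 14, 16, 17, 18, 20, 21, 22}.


Set = {0, 1, 2, 4, 5, 6, 11, 13, 14, 16, 17, 18, 20, 21, 22}
0 is in the set.
1 is in the set.
2 is in the set.
3 is NOT in the set. This is the mex.
mex = 3

3


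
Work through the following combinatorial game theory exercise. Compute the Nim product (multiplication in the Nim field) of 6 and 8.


Nim multiplication is bilinear over XOR: (u XOR v) * w = (u*w) XOR (v*w).
So we split each operand into its bit components and XOR the pairwise Nim products.
6 = 2 + 4 (as XOR of powers of 2).
8 = 8 (as XOR of powers of 2).
Using the standard Nim-product table on single bits:
  2*2 = 3,   2*4 = 8,   2*8 = 12,
  4*4 = 6,   4*8 = 11,  8*8 = 13,
and  1*x = x (identity), k*l = l*k (commutative).
Pairwise Nim products:
  2 * 8 = 12
  4 * 8 = 11
XOR them: 12 XOR 11 = 7.
Result: 6 * 8 = 7 (in Nim).

7


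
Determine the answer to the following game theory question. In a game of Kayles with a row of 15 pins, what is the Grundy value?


Kayles: a move removes 1 or 2 adjacent pins from a contiguous row.
Removing pins from a row of k leaves two independent rows (a, b) with a + b = k - 1 (one pin) or a + b = k - 2 (two pins); an end removal gives a = 0.
By Sprague-Grundy, G(k) = mex{ G(a) XOR G(b) } over all these splits. G(0) = 0.
G(1): splits (0,0):0^0=0 -> mex({0}) = 1
G(2): splits (0,1):0^1=1 (0,0):0^0=0 -> mex({0, 1}) = 2
G(3): splits (0,2):0^2=2 (1,1):1^1=0 (0,1):0^1=1 -> mex({0, 1, 2}) = 3
G(4): splits (0,3):0^3=3 (1,2):1^2=3 (0,2):0^2=2 (1,1):1^1=0 -> mex({0, 2, 3}) = 1
G(5): splits (0,4):0^1=1 (1,3):1^3=2 (2,2):2^2=0 (0,3):0^3=3 (1,2):1^2=3 -> mex({0, 1, 2, 3}) = 4
G(6) = mex({0, 1, 2, 4}) = 3
G(7) = mex({0, 1, 3, 4, 5}) = 2
G(8) = mex({0, 2, 3, 5, 6}) = 1
G(9) = mex({0, 1, 2, 3, 6, 7}) = 4
G(10) = mex({0, 1, 3, 4, 5, 7}) = 2
G(11) = mex({0, 1, 2, 3, 4, 5}) = 6
G(12) = mex({0, 1, 2, 3, 5, 6, 7}) = 4
G(13) = mex({0, 2, 3, 4, 6, 7}) = 1
G(14) = mex({0, 1, 4, 5, 6, 7}) = 2
G(15) = mex({0, 1, 2, 3, 4, 5, 6}) = 7
Therefore G(15) = 7.

7


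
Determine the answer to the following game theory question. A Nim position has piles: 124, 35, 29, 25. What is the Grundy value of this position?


We need the XOR (exclusive or) of all pile sizes.
After XOR-ing pile 1 (size 124): 0 XOR 124 = 124
After XOR-ing pile 2 (size 35): 124 XOR 35 = 95
After XOR-ing pile 3 (size 29): 95 XOR 29 = 66
After XOR-ing pile 4 (size 25): 66 XOR 25 = 91
The Nim-value of this position is 91.

91


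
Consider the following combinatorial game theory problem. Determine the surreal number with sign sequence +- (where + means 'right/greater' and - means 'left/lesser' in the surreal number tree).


Sign expansion: +-
Rule: track bounds (lo, hi), initially (-inf, +inf). On '+', the current value becomes lo and we move to the simplest number in (value, hi): value + 1 if hi = +inf, otherwise the midpoint (value + hi)/2. On '-', the current value becomes hi and we move to value - 1 if lo = -inf, otherwise the midpoint (lo + value)/2.
Start at 0.
Step 1: sign = +, move right. Bounds: (0, +inf). Value = 1
Step 2: sign = -, move left. Bounds: (0, 1). Value = 1/2
The surreal number with sign expansion +- is 1/2.

1/2


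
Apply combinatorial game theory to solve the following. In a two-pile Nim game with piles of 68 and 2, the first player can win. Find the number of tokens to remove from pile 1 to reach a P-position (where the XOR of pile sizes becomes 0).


Piles: 68 and 2
Current XOR: 68 XOR 2 = 70 (non-zero, so this is an N-position).
To make the XOR zero, we need to find a move that balances the piles.
For pile 1 (size 68): target = 68 XOR 70 = 2
We reduce pile 1 from 68 to 2.
Tokens removed: 68 - 2 = 66
Verification: 2 XOR 2 = 0

66


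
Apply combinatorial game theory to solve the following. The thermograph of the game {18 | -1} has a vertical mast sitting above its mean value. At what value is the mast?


Game = {18 | -1}, a switch {a | b} with numbers a > b.
Its thermograph has left wall a - t and right wall b + t, which meet at t = (a - b)/2, where both equal (a + b)/2. So the mast (mean value) is at (a + b)/2.
Mean = (18 + (-1))/2 = 17/2 = 17/2

17/2


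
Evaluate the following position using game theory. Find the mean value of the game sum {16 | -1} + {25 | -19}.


G1 = {16 | -1}, G2 = {25 | -19}
Each is a switch {a | b} with numbers a > b; its mean value is (a + b)/2, and mean value is additive over game sums: m(G1 + G2) = m(G1) + m(G2).
Mean of G1 = (16 + (-1))/2 = 15/2 = 15/2
Mean of G2 = (25 + (-19))/2 = 6/2 = 3
Mean of G1 + G2 = 15/2 + 3 = 21/2

21/2


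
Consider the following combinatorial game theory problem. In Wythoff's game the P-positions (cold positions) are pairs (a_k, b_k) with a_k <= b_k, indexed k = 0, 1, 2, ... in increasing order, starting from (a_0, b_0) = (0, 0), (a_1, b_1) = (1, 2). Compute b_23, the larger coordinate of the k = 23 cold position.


By Wythoff's theorem, a_k = floor(k * phi) and b_k = floor(k * phi^2) = a_k + k, where phi = (1 + sqrt(5))/2 is the golden ratio.
phi = (1 + sqrt(5))/2 = 1.618034
phi^2 = phi + 1 = 2.618034
k = 23
k * phi^2 = 23 * 2.618034 = 60.214782
b_23 = floor(k * phi^2) = 60 (check: a_23 + k = 37 + 23 = 60)

60


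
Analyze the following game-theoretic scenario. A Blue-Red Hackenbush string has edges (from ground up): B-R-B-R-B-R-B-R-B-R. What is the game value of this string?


Edges (from ground): B-R-B-R-B-R-B-R-B-R
By Berlekamp's sign-expansion rule, a Blue-Red Hackenbush stalk has the value of the surreal number whose sign sequence is the edge sequence with B -> + and R -> -.
Sign sequence: +-+-+-+-+-
Trace the sign expansion in the surreal number tree, starting from 0:
Edge 1: B (sign +) -> bounds (0, +inf), value = 1
Edge 2: R (sign -) -> bounds (0, 1), value = 1/2
Edge 3: B (sign +) -> bounds (1/2, 1), value = 3/4
Edge 4: R (sign -) -> bounds (1/2, 3/4), value = 5/8
Edge 5: B (sign +) -> bounds (5/8, 3/4), value = 11/16
Edge 6: R (sign -) -> bounds (5/8, 11/16), value = 21/32
Edge 7: B (sign +) -> bounds (21/32, 11/16), value = 43/64
Edge 8: R (sign -) -> bounds (21/32, 43/64), value = 85/128
Edge 9: B (sign +) -> bounds (85/128, 43/64), value = 171/256
Edge 10: R (sign -) -> bounds (85/128, 171/256), value = 341/512
Game value = 341/512

341/512


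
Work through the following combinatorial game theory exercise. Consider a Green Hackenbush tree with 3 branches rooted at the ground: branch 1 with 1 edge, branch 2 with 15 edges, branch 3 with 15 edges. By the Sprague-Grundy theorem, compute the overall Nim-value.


The tree has 3 branches from the ground vertex.
In Green Hackenbush, the Nim-value of a simple path of length k is k.
Branch 1: length 1, Nim-value = 1
Branch 2: length 15, Nim-value = 15
Branch 3: length 15, Nim-value = 15
Total Nim-value = XOR of all branch values:
0 XOR 1 = 1
1 XOR 15 = 14
14 XOR 15 = 1
Nim-value of the tree = 1

1


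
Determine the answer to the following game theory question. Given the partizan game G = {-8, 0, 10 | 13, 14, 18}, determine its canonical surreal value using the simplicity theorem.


Left options: {-8, 0, 10}, max = 10
Right options: {13, 14, 18}, min = 13
All options are numbers and max(Left) < min(Right), so by the simplicity theorem the value is the simplest (earliest-born) number strictly between 10 and 13.
Integers 11 through 12 all lie strictly between 10 and 13.
Among integers, the simplest (lowest birthday = smallest |n|; 0 is born on day 0, +-n on day n) is 11.
No non-integer in the interval can be simpler: if x is a non-integer in the interval, then floor(x) or ceil(x) also lies in the interval (the interval contains an integer), and both are proper prefixes of x's sign expansion, i.e. born earlier. So the game value is 11.
Game value = 11

11


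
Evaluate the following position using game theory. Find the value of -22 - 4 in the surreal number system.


x = -22, y = 4
x - y = -22 - 4 = -26

-26


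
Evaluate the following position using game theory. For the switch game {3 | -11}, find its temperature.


The game is {3 | -11}, a switch {a | b} with numbers a > b.
Cooling {a | b} by t gives {a - t | b + t}, which stops being hot when a - t = b + t, i.e. at t = (a - b)/2. So the temperature of a switch is (a - b)/2.
Temperature = (Left option - Right option) / 2
= (3 - (-11)) / 2
= 14 / 2
= 7

7


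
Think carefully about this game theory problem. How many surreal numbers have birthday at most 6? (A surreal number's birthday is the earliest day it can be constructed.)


Day 0: {|} = 0 is born. Count = 1.
Day n: the number of surreal numbers born by day n is 2^(n+1) - 1.
By day 0: 2^1 - 1 = 1
By day 1: 2^2 - 1 = 3
By day 2: 2^3 - 1 = 7
By day 3: 2^4 - 1 = 15
By day 4: 2^5 - 1 = 31
By day 5: 2^6 - 1 = 63
By day 6: 2^7 - 1 = 127
By day 6: 127 surreal numbers.

127


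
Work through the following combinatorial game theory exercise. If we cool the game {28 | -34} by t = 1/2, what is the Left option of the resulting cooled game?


Original game: {28 | -34} (a switch {a | b} with a > b).
Cooling by t (for t below the temperature (a - b)/2 = 31) taxes each move by t: {a | b} cooled by t is {a - t | b + t}.
Cooling amount: t = 1/2
Cooled Left option: 28 - 1/2 = 55/2
Cooled Right option: -34 + 1/2 = -67/2
Cooled game: {55/2 | -67/2}
Left option = 55/2

55/2


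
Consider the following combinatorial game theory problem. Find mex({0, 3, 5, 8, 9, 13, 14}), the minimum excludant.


Set = {0, 3, 5, 8, 9, 13, 14}
0 is in the set.
1 is NOT in the set. This is the mex.
mex = 1

1


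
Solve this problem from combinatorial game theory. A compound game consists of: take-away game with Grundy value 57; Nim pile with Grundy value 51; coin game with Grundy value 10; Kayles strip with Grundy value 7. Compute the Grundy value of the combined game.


By the Sprague-Grundy theorem, the Grundy value of a sum of games is the XOR of individual Grundy values.
take-away game: Grundy value = 57. Running XOR: 0 XOR 57 = 57
Nim pile: Grundy value = 51. Running XOR: 57 XOR 51 = 10
coin game: Grundy value = 10. Running XOR: 10 XOR 10 = 0
Kayles strip: Grundy value = 7. Running XOR: 0 XOR 7 = 7
The combined Grundy value is 7.

7


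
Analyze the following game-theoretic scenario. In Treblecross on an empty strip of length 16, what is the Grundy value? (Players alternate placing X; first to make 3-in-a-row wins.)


Treblecross: place X on empty cells; 3-in-a-row wins.
Playing within two cells of an existing X lets the opponent win at once, so sensible play treats the cells i-2..i+2 around each X as dead. The player left with no safe cell loses, so this is a normal-play take-away game on strips of safe cells.
Placing X at cell i (0-indexed) of a strip of k safe cells leaves independent strips of sizes max(0, i-2) and max(0, k-i-3). Hence G(k) = mex{ G(max(0,i-2)) XOR G(max(0,k-i-3)) : 0 <= i < k }, with G(0) = 0.
G(1): splits (0,0):0^0=0 -> mex({0}) = 1
G(2): splits (0,0):0^0=0 -> mex({0}) = 1
G(3): splits (0,0):0^0=0 -> mex({0}) = 1
G(4): splits (0,1):0^1=1 (0,0):0^0=0 -> mex({0, 1}) = 2
G(5): splits (0,2):0^1=1 (0,1):0^1=1 (0,0):0^0=0 -> mex({0, 1}) = 2
G(6) = mex({1}) = 0
G(7) = mex({0, 1, 2}) = 3
G(8) = mex({0, 1, 2}) = 3
G(9) = mex({0, 2}) = 1
G(10) = mex({0, 2, 3}) = 1
G(11) = mex({0, 3}) = 1
G(12) = mex({1, 3}) = 0
G(13) = mex({0, 1, 2, 3}) = 4
G(14) = mex({0, 1, 2}) = 3
G(15) = mex({0, 1, 2}) = 3
G(16) = mex({0, 1, 2, 4}) = 3
Therefore G(16) = 3.

3


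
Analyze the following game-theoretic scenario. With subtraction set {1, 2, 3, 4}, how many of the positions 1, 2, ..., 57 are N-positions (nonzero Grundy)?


Subtraction set S = {1, 2, 3, 4}, so G(n) = n mod 5.
G(n) = 0 when n is a multiple of 5.
Multiples of 5 in [1, 57]: 11
N-positions (nonzero Grundy) = 57 - 11 = 46

46


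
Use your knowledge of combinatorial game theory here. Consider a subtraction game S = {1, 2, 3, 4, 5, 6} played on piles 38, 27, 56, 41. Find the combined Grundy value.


Subtraction set: {1, 2, 3, 4, 5, 6}
For this subtraction set, G(n) = n mod 7 (period = max + 1 = 7).
Pile 1 (size 38): G(38) = 38 mod 7 = 3
Pile 2 (size 27): G(27) = 27 mod 7 = 6
Pile 3 (size 56): G(56) = 56 mod 7 = 0
Pile 4 (size 41): G(41) = 41 mod 7 = 6
Total Grundy value = XOR of all: 3 XOR 6 XOR 0 XOR 6 = 3

3


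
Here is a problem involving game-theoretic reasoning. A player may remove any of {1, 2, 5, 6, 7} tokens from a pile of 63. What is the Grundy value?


The subtraction set is S = {1, 2, 5, 6, 7}.
G(k) = mex{ G(k - s) : s in S, s <= k }. We compute iteratively: G(0) = 0.
G(1) = mex({0}) = 1
G(2) = mex({0, 1}) = 2
G(3) = mex({1, 2}) = 0
G(4) = mex({0, 2}) = 1
G(5) = mex({0, 1}) = 2
G(6) = mex({0, 1, 2}) = 3
G(7) = mex({0, 1, 2, 3}) = 4
G(8) = mex({0, 1, 2, 3, 4}) = 5
G(9) = mex({0, 1, 2, 4, 5}) = 3
G(10) = mex({0, 1, 2, 3, 5}) = 4
G(11) = mex({1, 2, 3, 4}) = 0
G(12) = mex({0, 2, 3, 4}) = 1
G(13) = mex({0, 1, 3, 4, 5}) = 2
G(14) = mex({1, 2, 3, 4, 5}) = 0
G(15) = mex({0, 2, 3, 4, 5}) = 1
G(16) = mex({0, 1, 3, 4}) = 2
G(17) = mex({0, 1, 2, 4}) = 3
Observe that G(11)..G(17) = 0, 1, 2, 0, 1, 2, 3 repeats G(0)..G(6) = 0, 1, 2, 0, 1, 2, 3.
For k >= max(S) = 7, G(k) is determined by the previous 7 values G(k-7)..G(k-1); a window of 7 consecutive values has recurred shifted by 11, so by induction G(k + 11) = G(k) for all k >= 0: the sequence is periodic from the start with period 11.
One period: G(0..10) = 0, 1, 2, 0, 1, 2, 3, 4, 5, 3, 4.
63 mod 11 = 8, so G(63) = G(8) = 5.

5


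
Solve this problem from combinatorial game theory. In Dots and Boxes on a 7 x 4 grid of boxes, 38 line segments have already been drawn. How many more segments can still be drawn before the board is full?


Grid: 7 x 4 boxes, i.e. 8 rows and 5 columns of dots.
Horizontal edges: (rows + 1) * cols = 8 * 4 = 32
Vertical edges: rows * (cols + 1) = 7 * 5 = 35
Total edges: 32 + 35 = 67
Edges drawn: 38
Remaining: 67 - 38 = 29

29


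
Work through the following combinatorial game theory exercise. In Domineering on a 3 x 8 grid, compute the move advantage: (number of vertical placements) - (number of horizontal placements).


Board is 3 x 8 (rows x cols).
Left (vertical) placements: (rows-1) * cols = 2 * 8 = 16
Right (horizontal) placements: rows * (cols-1) = 3 * 7 = 21
Advantage = Left - Right = 16 - 21 = -5

-5


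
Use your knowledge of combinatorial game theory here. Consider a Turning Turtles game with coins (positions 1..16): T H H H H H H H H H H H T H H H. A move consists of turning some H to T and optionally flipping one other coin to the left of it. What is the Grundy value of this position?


Coins: T H H H H H H H H H H H T H H H
Key fact: a single head at position k behaves exactly like a Nim heap of size k (turning it to T and optionally flipping a coin at j < k corresponds to moving the heap from k to j, or to 0), and heads combine as a disjunctive sum (two heads at the same place would cancel, matching j XOR j = 0). So the Nim-value is the XOR of the 1-indexed positions of the heads.
Face-up positions (1-indexed): [2, 3, 4, 5, 6, 7, 8, 9, 10, 11, 12, 14, 15, 16]
XOR 0 with 2: 0 XOR 2 = 2
XOR 2 with 3: 2 XOR 3 = 1
XOR 1 with 4: 1 XOR 4 = 5
XOR 5 with 5: 5 XOR 5 = 0
XOR 0 with 6: 0 XOR 6 = 6
XOR 6 with 7: 6 XOR 7 = 1
XOR 1 with 8: 1 XOR 8 = 9
XOR 9 with 9: 9 XOR 9 = 0
XOR 0 with 10: 0 XOR 10 = 10
XOR 10 with 11: 10 XOR 11 = 1
XOR 1 with 12: 1 XOR 12 = 13
XOR 13 with 14: 13 XOR 14 = 3
XOR 3 with 15: 3 XOR 15 = 12
XOR 12 with 16: 12 XOR 16 = 28
Nim-value = 28

28


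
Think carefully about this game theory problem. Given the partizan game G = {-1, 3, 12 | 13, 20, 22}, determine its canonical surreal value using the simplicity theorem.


Left options: {-1, 3, 12}, max = 12
Right options: {13, 20, 22}, min = 13
All options are numbers and max(Left) < min(Right), so by the simplicity theorem the value is the simplest (earliest-born) number strictly between 12 and 13.
No integer lies strictly between 12 and 13, so the value is the dyadic rational m/2^k in the interval with the smallest k (then m odd); search k = 1, 2, ...:
Denominator 2: 25/2 lies strictly between 12 and 13 -- found.
The simplest number in the interval is 25/2.
Game value = 25/2

25/2


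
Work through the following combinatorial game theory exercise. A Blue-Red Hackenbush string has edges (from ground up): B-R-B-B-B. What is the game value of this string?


Edges (from ground): B-R-B-B-B
By Berlekamp's sign-expansion rule, a Blue-Red Hackenbush stalk has the value of the surreal number whose sign sequence is the edge sequence with B -> + and R -> -.
Sign sequence: +-+++
Trace the sign expansion in the surreal number tree, starting from 0:
Edge 1: B (sign +) -> bounds (0, +inf), value = 1
Edge 2: R (sign -) -> bounds (0, 1), value = 1/2
Edge 3: B (sign +) -> bounds (1/2, 1), value = 3/4
Edge 4: B (sign +) -> bounds (3/4, 1), value = 7/8
Edge 5: B (sign +) -> bounds (7/8, 1), value = 15/16
Game value = 15/16

15/16


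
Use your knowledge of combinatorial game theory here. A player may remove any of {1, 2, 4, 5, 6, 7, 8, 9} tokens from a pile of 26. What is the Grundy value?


The subtraction set is S = {1, 2, 4, 5, 6, 7, 8, 9}.
G(k) = mex{ G(k - s) : s in S, s <= k }. We compute iteratively: G(0) = 0.
G(1) = mex({0}) = 1
G(2) = mex({0, 1}) = 2
G(3) = mex({1, 2}) = 0
G(4) = mex({0, 2}) = 1
G(5) = mex({0, 1}) = 2
G(6) = mex({0, 1, 2}) = 3
G(7) = mex({0, 1, 2, 3}) = 4
G(8) = mex({0, 1, 2, 3, 4}) = 5
G(9) = mex({0, 1, 2, 4, 5}) = 3
G(10) = mex({0, 1, 2, 3, 5}) = 4
G(11) = mex({0, 1, 2, 3, 4}) = 5
G(12) = mex({0, 1, 2, 3, 4, 5}) = 6
G(13) = mex({1, 2, 3, 4, 5, 6}) = 0
G(14) = mex({0, 2, 3, 4, 5, 6}) = 1
G(15) = mex({0, 1, 3, 4, 5}) = 2
G(16) = mex({1, 2, 3, 4, 5, 6}) = 0
G(17) = mex({0, 2, 3, 4, 5, 6}) = 1
G(18) = mex({0, 1, 3, 4, 5, 6}) = 2
G(19) = mex({0, 1, 2, 4, 5, 6}) = 3
G(20) = mex({0, 1, 2, 3, 5, 6}) = 4
G(21) = mex({0, 1, 2, 3, 4, 6}) = 5
Observe that G(13)..G(21) = 0, 1, 2, 0, 1, 2, 3, 4, 5 repeats G(0)..G(8) = 0, 1, 2, 0, 1, 2, 3, 4, 5.
For k >= max(S) = 9, G(k) is determined by the previous 9 values G(k-9)..G(k-1); a window of 9 consecutive values has recurred shifted by 13, so by induction G(k + 13) = G(k) for all k >= 0: the sequence is periodic from the start with period 13.
One period: G(0..12) = 0, 1, 2, 0, 1, 2, 3, 4, 5, 3, 4, 5, 6.
26 mod 13 = 0, so G(26) = G(0) = 0.

0


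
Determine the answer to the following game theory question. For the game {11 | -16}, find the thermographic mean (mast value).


Game = {11 | -16}, a switch {a | b} with numbers a > b.
Its thermograph has left wall a - t and right wall b + t, which meet at t = (a - b)/2, where both equal (a + b)/2. So the mast (mean value) is at (a + b)/2.
Mean = (11 + (-16))/2 = -5/2 = -5/2

-5/2


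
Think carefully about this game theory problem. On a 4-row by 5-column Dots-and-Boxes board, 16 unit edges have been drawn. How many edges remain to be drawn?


Grid: 4 x 5 boxes, i.e. 5 rows and 6 columns of dots.
Horizontal edges: (rows + 1) * cols = 5 * 5 = 25
Vertical edges: rows * (cols + 1) = 4 * 6 = 24
Total edges: 25 + 24 = 49
Edges drawn: 16
Remaining: 49 - 16 = 33

33


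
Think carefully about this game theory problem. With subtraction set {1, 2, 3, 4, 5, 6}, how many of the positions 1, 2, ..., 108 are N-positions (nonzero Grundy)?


Subtraction set S = {1, 2, 3, 4, 5, 6}, so G(n) = n mod 7.
G(n) = 0 when n is a multiple of 7.
Multiples of 7 in [1, 108]: 15
N-positions (nonzero Grundy) = 108 - 15 = 93

93


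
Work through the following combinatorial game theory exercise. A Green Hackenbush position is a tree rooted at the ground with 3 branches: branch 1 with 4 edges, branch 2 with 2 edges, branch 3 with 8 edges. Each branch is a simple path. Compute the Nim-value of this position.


The tree has 3 branches from the ground vertex.
In Green Hackenbush, the Nim-value of a simple path of length k is k.
Branch 1: length 4, Nim-value = 4
Branch 2: length 2, Nim-value = 2
Branch 3: length 8, Nim-value = 8
Total Nim-value = XOR of all branch values:
0 XOR 4 = 4
4 XOR 2 = 6
6 XOR 8 = 14
Nim-value of the tree = 14

14


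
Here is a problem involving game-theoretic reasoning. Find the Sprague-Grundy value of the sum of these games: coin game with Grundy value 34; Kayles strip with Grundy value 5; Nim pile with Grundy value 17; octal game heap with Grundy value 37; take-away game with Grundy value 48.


By the Sprague-Grundy theorem, the Grundy value of a sum of games is the XOR of individual Grundy values.
coin game: Grundy value = 34. Running XOR: 0 XOR 34 = 34
Kayles strip: Grundy value = 5. Running XOR: 34 XOR 5 = 39
Nim pile: Grundy value = 17. Running XOR: 39 XOR 17 = 54
octal game heap: Grundy value = 37. Running XOR: 54 XOR 37 = 19
take-away game: Grundy value = 48. Running XOR: 19 XOR 48 = 35
The combined Grundy value is 35.

35


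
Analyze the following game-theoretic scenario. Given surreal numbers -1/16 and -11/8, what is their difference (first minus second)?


x = -1/16, y = -11/8
Converting to common denominator: 16
x = -1/16, y = -22/16
x - y = -1/16 - -11/8 = 21/16

21/16


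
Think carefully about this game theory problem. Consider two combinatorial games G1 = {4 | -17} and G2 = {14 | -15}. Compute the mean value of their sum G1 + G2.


G1 = {4 | -17}, G2 = {14 | -15}
Each is a switch {a | b} with numbers a > b; its mean value is (a + b)/2, and mean value is additive over game sums: m(G1 + G2) = m(G1) + m(G2).
Mean of G1 = (4 + (-17))/2 = -13/2 = -13/2
Mean of G2 = (14 + (-15))/2 = -1/2 = -1/2
Mean of G1 + G2 = -13/2 + -1/2 = -7

-7


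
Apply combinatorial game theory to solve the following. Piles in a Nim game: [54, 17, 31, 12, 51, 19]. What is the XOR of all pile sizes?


We need the XOR (exclusive or) of all pile sizes.
After XOR-ing pile 1 (size 54): 0 XOR 54 = 54
After XOR-ing pile 2 (size 17): 54 XOR 17 = 39
After XOR-ing pile 3 (size 31): 39 XOR 31 = 56
After XOR-ing pile 4 (size 12): 56 XOR 12 = 52
After XOR-ing pile 5 (size 51): 52 XOR 51 = 7
After XOR-ing pile 6 (size 19): 7 XOR 19 = 20
The Nim-value of this position is 20.

20


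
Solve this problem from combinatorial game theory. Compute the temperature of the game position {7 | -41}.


The game is {7 | -41}, a switch {a | b} with numbers a > b.
Cooling {a | b} by t gives {a - t | b + t}, which stops being hot when a - t = b + t, i.e. at t = (a - b)/2. So the temperature of a switch is (a - b)/2.
Temperature = (Left option - Right option) / 2
= (7 - (-41)) / 2
= 48 / 2
= 24

24


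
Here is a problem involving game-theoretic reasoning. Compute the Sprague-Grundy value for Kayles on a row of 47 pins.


Kayles: a move removes 1 or 2 adjacent pins from a contiguous row.
Removing pins from a row of k leaves two independent rows (a, b) with a + b = k - 1 (one pin) or a + b = k - 2 (two pins); an end removal gives a = 0.
By Sprague-Grundy, G(k) = mex{ G(a) XOR G(b) } over all these splits. G(0) = 0.
G(1): splits (0,0):0^0=0 -> mex({0}) = 1
G(2): splits (0,1):0^1=1 (0,0):0^0=0 -> mex({0, 1}) = 2
G(3): splits (0,2):0^2=2 (1,1):1^1=0 (0,1):0^1=1 -> mex({0, 1, 2}) = 3
G(4): splits (0,3):0^3=3 (1,2):1^2=3 (0,2):0^2=2 (1,1):1^1=0 -> mex({0, 2, 3}) = 1
G(5): splits (0,4):0^1=1 (1,3):1^3=2 (2,2):2^2=0 (0,3):0^3=3 (1,2):1^2=3 -> mex({0, 1, 2, 3}) = 4
G(6) = mex({0, 1, 2, 4}) = 3
G(7) = mex({0, 1, 3, 4, 5}) = 2
G(8) = mex({0, 2, 3, 5, 6}) = 1
G(9) = mex({0, 1, 2, 3, 6, 7}) = 4
G(10) = mex({0, 1, 3, 4, 5, 7}) = 2
G(11) = mex({0, 1, 2, 3, 4, 5}) = 6
G(12) = mex({0, 1, 2, 3, 5, 6, 7}) = 4
G(13) = mex({0, 2, 3, 4, 6, 7}) = 1
G(14) = mex({0, 1, 4, 5, 6, 7}) = 2
G(15) = mex({0, 1, 2, 3, 4, 5, 6}) = 7
G(16) = mex({0, 2, 3, 5, 6, 7}) = 1
G(17) = mex({0, 1, 2, 3, 5, 6, 7}) = 4
G(18) = mex({0, 1, 2, 4, 5, 6}) = 3
G(19) = mex({0, 1, 3, 4, 5, 7}) = 2
G(20) = mex({0, 2, 3, 4, 5, 6, 7}) = 1
G(21) = mex({0, 1, 2, 3, 5, 6, 7}) = 4
G(22) = mex({0, 1, 2, 3, 4, 5, 7}) = 6
G(23) = mex({0, 1, 2, 3, 4, 5, 6}) = 7
G(24) = mex({0, 1, 2, 3, 5, 6, 7}) = 4
G(25) = mex({0, 2, 3, 4, 6, 7}) = 1
G(26) = mex({0, 1, 3, 4, 5, 6, 7}) = 2
G(27) = mex({0, 1, 2, 3, 4, 5, 6, 7}) = 8
G(28) = mex({0, 1, 2, 3, 4, 6, 7, 8}) = 5
G(29) = mex({0, 1, 2, 3, 5, 6, 7, 8, 9}) = 4
G(30) = mex({0, 1, 2, 3, 4, 5, 6, 9, 10}) = 7
G(31) = mex({0, 1, 3, 4, 5, 7, 10, 11}) = 2
G(32) = mex({0, 2, 3, 4, 5, 6, 7, 9, 11}) = 1
G(33) = mex({0, 1, 2, 3, 4, 5, 6, 7, 9, 12}) = 8
G(34) = mex({0, 1, 2, 3, 4, 5, 7, 8, 11, 12}) = 6
G(35) = mex({0, 1, 2, 3, 4, 5, 6, 8, 9, 10, 11}) = 7
G(36) = mex({0, 1, 2, 3, 5, 6, 7, 9, 10}) = 4
G(37) = mex({0, 2, 3, 4, 6, 7, 9, 10, 11, 12}) = 1
G(38) = mex({0, 1, 3, 4, 5, 6, 7, 9, 10, 11, 12}) = 2
G(39) = mex({0, 1, 2, 4, 5, 6, 7, 9, 10, 12, 14}) = 3
G(40) = mex({0, 2, 3, 4, 6, 7, 11, 12, 14}) = 1
G(41) = mex({0, 1, 2, 3, 5, 6, 7, 9, 10, 11, 12}) = 4
G(42) = mex({0, 1, 2, 3, 4, 5, 6, 9, 10}) = 7
G(43) = mex({0, 1, 3, 4, 5, 7, 9, 10, 12, 15}) = 2
G(44) = mex({0, 2, 3, 4, 5, 6, 7, 9, 10, 12, 15}) = 1
G(45) = mex({0, 1, 2, 3, 4, 5, 6, 7, 9, 10, 12, 14}) = 8
G(46) = mex({0, 1, 3, 4, 5, 7, 8, 11, 12, 14}) = 2
G(47) = mex({0, 1, 2, 3, 4, 5, 6, 8, 9, 10, 11, 12}) = 7
Therefore G(47) = 7.

7


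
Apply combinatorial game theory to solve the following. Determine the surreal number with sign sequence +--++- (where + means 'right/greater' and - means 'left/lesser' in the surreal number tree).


Sign expansion: +--++-
Rule: track bounds (lo, hi), initially (-inf, +inf). On '+', the current value becomes lo and we move to the simplest number in (value, hi): value + 1 if hi = +inf, otherwise the midpoint (value + hi)/2. On '-', the current value becomes hi and we move to value - 1 if lo = -inf, otherwise the midpoint (lo + value)/2.
Start at 0.
Step 1: sign = +, move right. Bounds: (0, +inf). Value = 1
Step 2: sign = -, move left. Bounds: (0, 1). Value = 1/2
Step 3: sign = -, move left. Bounds: (0, 1/2). Value = 1/4
Step 4: sign = +, move right. Bounds: (1/4, 1/2). Value = 3/8
Step 5: sign = +, move right. Bounds: (3/8, 1/2). Value = 7/16
Step 6: sign = -, move left. Bounds: (3/8, 7/16). Value = 13/32
The surreal number with sign expansion +--++- is 13/32.

13/32


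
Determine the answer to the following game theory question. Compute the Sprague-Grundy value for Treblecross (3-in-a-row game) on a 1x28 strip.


Treblecross: place X on empty cells; 3-in-a-row wins.
Playing within two cells of an existing X lets the opponent win at once, so sensible play treats the cells i-2..i+2 around each X as dead. The player left with no safe cell loses, so this is a normal-play take-away game on strips of safe cells.
Placing X at cell i (0-indexed) of a strip of k safe cells leaves independent strips of sizes max(0, i-2) and max(0, k-i-3). Hence G(k) = mex{ G(max(0,i-2)) XOR G(max(0,k-i-3)) : 0 <= i < k }, with G(0) = 0.
G(1): splits (0,0):0^0=0 -> mex({0}) = 1
G(2): splits (0,0):0^0=0 -> mex({0}) = 1
G(3): splits (0,0):0^0=0 -> mex({0}) = 1
G(4): splits (0,1):0^1=1 (0,0):0^0=0 -> mex({0, 1}) = 2
G(5): splits (0,2):0^1=1 (0,1):0^1=1 (0,0):0^0=0 -> mex({0, 1}) = 2
G(6) = mex({1}) = 0
G(7) = mex({0, 1, 2}) = 3
G(8) = mex({0, 1, 2}) = 3
G(9) = mex({0, 2}) = 1
G(10) = mex({0, 2, 3}) = 1
G(11) = mex({0, 3}) = 1
G(12) = mex({1, 3}) = 0
G(13) = mex({0, 1, 2, 3}) = 4
G(14) = mex({0, 1, 2}) = 3
G(15) = mex({0, 1, 2}) = 3
G(16) = mex({0, 1, 2, 4}) = 3
G(17) = mex({0, 1, 3, 4}) = 2
G(18) = mex({0, 1, 3, 4}) = 2
G(19) = mex({0, 1, 3, 5}) = 2
G(20) = mex({0, 1, 2, 3, 5}) = 4
G(21) = mex({0, 1, 2, 3, 5}) = 4
G(22) = mex({1, 2, 6}) = 0
G(23) = mex({0, 1, 2, 3, 4, 6}) = 5
G(24) = mex({0, 1, 2, 3, 4}) = 5
G(25) = mex({0, 1, 3, 4, 7}) = 2
G(26) = mex({0, 1, 3, 4, 5, 7}) = 2
G(27) = mex({0, 1, 3, 5}) = 2
G(28) = mex({0, 1, 2, 5}) = 3
Therefore G(28) = 3.

3


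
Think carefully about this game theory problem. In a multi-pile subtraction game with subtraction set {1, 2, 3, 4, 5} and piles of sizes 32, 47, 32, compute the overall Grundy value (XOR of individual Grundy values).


Subtraction set: {1, 2, 3, 4, 5}
For this subtraction set, G(n) = n mod 6 (period = max + 1 = 6).
Pile 1 (size 32): G(32) = 32 mod 6 = 2
Pile 2 (size 47): G(47) = 47 mod 6 = 5
Pile 3 (size 32): G(32) = 32 mod 6 = 2
Total Grundy value = XOR of all: 2 XOR 5 XOR 2 = 5

5


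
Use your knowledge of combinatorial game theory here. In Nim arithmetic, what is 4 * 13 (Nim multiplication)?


Nim multiplication is bilinear over XOR: (u XOR v) * w = (u*w) XOR (v*w).
So we split each operand into its bit components and XOR the pairwise Nim products.
4 = 4 (as XOR of powers of 2).
13 = 1 + 4 + 8 (as XOR of powers of 2).
Using the standard Nim-product table on single bits:
  2*2 = 3,   2*4 = 8,   2*8 = 12,
  4*4 = 6,   4*8 = 11,  8*8 = 13,
and  1*x = x (identity), k*l = l*k (commutative).
Pairwise Nim products:
  4 * 1 = 4
  4 * 4 = 6
  4 * 8 = 11
XOR them: 4 XOR 6 XOR 11 = 9.
Result: 4 * 13 = 9 (in Nim).

9


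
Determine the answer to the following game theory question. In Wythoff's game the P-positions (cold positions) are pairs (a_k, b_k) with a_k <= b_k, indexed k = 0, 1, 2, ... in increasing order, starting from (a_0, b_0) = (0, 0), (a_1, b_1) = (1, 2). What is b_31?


By Wythoff's theorem, a_k = floor(k * phi) and b_k = floor(k * phi^2) = a_k + k, where phi = (1 + sqrt(5))/2 is the golden ratio.
phi = (1 + sqrt(5))/2 = 1.618034
phi^2 = phi + 1 = 2.618034
k = 31
k * phi^2 = 31 * 2.618034 = 81.159054
b_31 = floor(k * phi^2) = 81 (check: a_31 + k = 50 + 31 = 81)

81
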